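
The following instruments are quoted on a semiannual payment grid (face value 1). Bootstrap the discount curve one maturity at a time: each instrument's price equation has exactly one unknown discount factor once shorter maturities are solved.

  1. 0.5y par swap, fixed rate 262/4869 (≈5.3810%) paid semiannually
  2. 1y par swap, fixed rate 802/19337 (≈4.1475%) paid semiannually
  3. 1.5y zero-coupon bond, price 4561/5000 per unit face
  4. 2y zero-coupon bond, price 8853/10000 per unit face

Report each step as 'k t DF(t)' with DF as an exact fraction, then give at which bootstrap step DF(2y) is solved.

1 1/2 4869/5000
2 1 9599/10000
3 3/2 4561/5000
4 2 8853/10000
DF(2y) is solved at step 4

step 1 [0.5y] swap r/2=131/4869: DF=(1 − 131/4869·(0))/(1+131/4869) = 4869/5000 ≈ 0.973800
step 2 [1y] swap r/2=401/19337: DF=(1 − 401/19337·(0.973800))/(1+401/19337) = 9599/10000 ≈ 0.959900
step 3 [1.5y] zero: DF = P = 4561/5000 ≈ 0.912200
step 4 [2y] zero: DF = P = 8853/10000 ≈ 0.885300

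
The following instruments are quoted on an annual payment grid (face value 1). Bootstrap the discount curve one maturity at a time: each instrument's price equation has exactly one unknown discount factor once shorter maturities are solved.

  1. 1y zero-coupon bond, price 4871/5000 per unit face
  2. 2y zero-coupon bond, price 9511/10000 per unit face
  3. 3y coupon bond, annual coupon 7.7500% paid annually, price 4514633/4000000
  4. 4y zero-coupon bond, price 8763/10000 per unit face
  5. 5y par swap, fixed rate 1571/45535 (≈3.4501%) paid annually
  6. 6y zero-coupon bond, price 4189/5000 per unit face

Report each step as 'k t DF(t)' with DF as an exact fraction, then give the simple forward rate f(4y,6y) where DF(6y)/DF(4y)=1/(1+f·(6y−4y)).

step 1 [1y] zero: DF = P = 4871/5000 ≈ 0.974200
step 2 [2y] zero: DF = P = 9511/10000 ≈ 0.951100
step 3 [3y] bond c/1=31/400: DF=(4514633/4000000 − 31/400·(0.974200+0.951100))/(1+31/400) = 909/1000 ≈ 0.909000
step 4 [4y] zero: DF = P = 8763/10000 ≈ 0.876300
step 5 [5y] swap r/1=1571/45535: DF=(1 − 1571/45535·(0.974200+0.951100+0.909000+0.876300))/(1+1571/45535) = 8429/10000 ≈ 0.842900
step 6 [6y] zero: DF = P = 4189/5000 ≈ 0.837800

1 1 4871/5000
2 2 9511/10000
3 3 909/1000
4 4 8763/10000
5 5 8429/10000
6 6 4189/5000
f(4y,6y) = ((8763/10000)/(4189/5000) − 1)/(2) = 385/16756 ≈ 2.2977%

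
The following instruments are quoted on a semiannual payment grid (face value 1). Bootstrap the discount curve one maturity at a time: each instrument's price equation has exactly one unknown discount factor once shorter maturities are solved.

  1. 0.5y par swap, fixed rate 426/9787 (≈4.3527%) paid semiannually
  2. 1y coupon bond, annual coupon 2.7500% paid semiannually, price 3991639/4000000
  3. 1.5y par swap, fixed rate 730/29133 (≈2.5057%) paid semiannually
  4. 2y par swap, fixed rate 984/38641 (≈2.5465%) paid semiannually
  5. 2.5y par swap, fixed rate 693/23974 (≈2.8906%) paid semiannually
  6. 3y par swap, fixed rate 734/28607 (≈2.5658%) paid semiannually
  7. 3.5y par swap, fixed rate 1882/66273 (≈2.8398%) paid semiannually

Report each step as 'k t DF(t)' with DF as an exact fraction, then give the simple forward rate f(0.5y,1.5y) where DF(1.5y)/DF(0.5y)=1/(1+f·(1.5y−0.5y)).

step 1 [0.5y] swap r/2=213/9787: DF=(1 − 213/9787·(0))/(1+213/9787) = 9787/10000 ≈ 0.978700
step 2 [1y] bond c/2=11/800: DF=(3991639/4000000 − 11/800·(0.978700))/(1+11/800) = 9711/10000 ≈ 0.971100
step 3 [1.5y] swap r/2=365/29133: DF=(1 − 365/29133·(0.978700+0.971100))/(1+365/29133) = 1927/2000 ≈ 0.963500
step 4 [2y] swap r/2=492/38641: DF=(1 − 492/38641·(0.978700+0.971100+0.963500))/(1+492/38641) = 2377/2500 ≈ 0.950800
step 5 [2.5y] swap r/2=693/47948: DF=(1 − 693/47948·(0.978700+0.971100+0.963500+0.950800))/(1+693/47948) = 9307/10000 ≈ 0.930700
step 6 [3y] swap r/2=367/28607: DF=(1 − 367/28607·(0.978700+0.971100+0.963500+0.950800+0.930700))/(1+367/28607) = 4633/5000 ≈ 0.926600
step 7 [3.5y] swap r/2=941/66273: DF=(1 − 941/66273·(0.978700+0.971100+0.963500+0.950800+0.930700+0.926600))/(1+941/66273) = 9059/10000 ≈ 0.905900

1 1/2 9787/10000
2 1 9711/10000
3 3/2 1927/2000
4 2 2377/2500
5 5/2 9307/10000
6 3 4633/5000
7 7/2 9059/10000
f(0.5y,1.5y) = ((9787/10000)/(1927/2000) − 1)/(1) = 152/9635 ≈ 1.5776%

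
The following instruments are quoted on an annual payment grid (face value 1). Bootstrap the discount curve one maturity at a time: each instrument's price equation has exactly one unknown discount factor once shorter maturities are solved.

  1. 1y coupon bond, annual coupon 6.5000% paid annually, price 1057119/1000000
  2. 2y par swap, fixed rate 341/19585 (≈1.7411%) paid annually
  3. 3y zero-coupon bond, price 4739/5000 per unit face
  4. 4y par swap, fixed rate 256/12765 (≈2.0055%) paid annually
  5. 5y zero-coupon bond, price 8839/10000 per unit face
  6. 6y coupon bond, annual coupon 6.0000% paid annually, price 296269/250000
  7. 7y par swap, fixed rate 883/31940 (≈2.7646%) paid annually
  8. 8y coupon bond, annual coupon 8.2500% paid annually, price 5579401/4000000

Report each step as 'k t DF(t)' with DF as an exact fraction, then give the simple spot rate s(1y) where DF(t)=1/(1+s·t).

step 1 [1y] bond c/1=13/200: DF=(1057119/1000000 − 13/200·(0))/(1+13/200) = 4963/5000 ≈ 0.992600
step 2 [2y] swap r/1=341/19585: DF=(1 − 341/19585·(0.992600))/(1+341/19585) = 9659/10000 ≈ 0.965900
step 3 [3y] zero: DF = P = 4739/5000 ≈ 0.947800
step 4 [4y] swap r/1=256/12765: DF=(1 − 256/12765·(0.992600+0.965900+0.947800))/(1+256/12765) = 577/625 ≈ 0.923200
step 5 [5y] zero: DF = P = 8839/10000 ≈ 0.883900
step 6 [6y] bond c/1=3/50: DF=(296269/250000 − 3/50·(0.992600+0.965900+0.947800+0.923200+0.883900))/(1+3/50) = 532/625 ≈ 0.851200
step 7 [7y] swap r/1=883/31940: DF=(1 − 883/31940·(0.992600+0.965900+0.947800+0.923200+0.883900+0.851200))/(1+883/31940) = 4117/5000 ≈ 0.823400
step 8 [8y] bond c/1=33/400: DF=(5579401/4000000 − 33/400·(0.992600+0.965900+0.947800+0.923200+0.883900+0.851200+0.823400))/(1+33/400) = 8017/10000 ≈ 0.801700

1 1 4963/5000
2 2 9659/10000
3 3 4739/5000
4 4 577/625
5 5 8839/10000
6 6 532/625
7 7 4117/5000
8 8 8017/10000
s(1y) = (1/(4963/5000) − 1)/(1) = 37/4963 ≈ 0.7455%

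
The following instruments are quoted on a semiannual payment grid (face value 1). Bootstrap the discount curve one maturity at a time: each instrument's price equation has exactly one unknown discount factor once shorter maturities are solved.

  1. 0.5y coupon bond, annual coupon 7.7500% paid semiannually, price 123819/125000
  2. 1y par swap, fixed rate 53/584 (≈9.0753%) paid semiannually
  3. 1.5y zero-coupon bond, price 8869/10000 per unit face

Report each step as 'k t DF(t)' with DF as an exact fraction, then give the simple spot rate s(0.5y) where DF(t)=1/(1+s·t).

step 1 [0.5y] bond c/2=31/800: DF=(123819/125000 − 31/800·(0))/(1+31/800) = 596/625 ≈ 0.953600
step 2 [1y] swap r/2=53/1168: DF=(1 − 53/1168·(0.953600))/(1+53/1168) = 572/625 ≈ 0.915200
step 3 [1.5y] zero: DF = P = 8869/10000 ≈ 0.886900

1 1/2 596/625
2 1 572/625
3 3/2 8869/10000
s(0.5y) = (1/(596/625) − 1)/(1/2) = 29/298 ≈ 9.7315%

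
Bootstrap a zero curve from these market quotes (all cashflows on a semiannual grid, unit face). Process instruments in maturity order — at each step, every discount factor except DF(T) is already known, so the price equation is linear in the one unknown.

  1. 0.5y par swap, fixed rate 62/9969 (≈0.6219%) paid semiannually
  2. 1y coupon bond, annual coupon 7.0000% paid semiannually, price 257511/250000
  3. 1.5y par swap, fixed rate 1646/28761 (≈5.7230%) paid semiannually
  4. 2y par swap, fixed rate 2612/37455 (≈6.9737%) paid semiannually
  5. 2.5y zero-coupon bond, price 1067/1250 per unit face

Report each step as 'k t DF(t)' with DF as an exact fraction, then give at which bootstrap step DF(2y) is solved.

step 1 [0.5y] swap r/2=31/9969: DF=(1 − 31/9969·(0))/(1+31/9969) = 9969/10000 ≈ 0.996900
step 2 [1y] bond c/2=7/200: DF=(257511/250000 − 7/200·(0.996900))/(1+7/200) = 1923/2000 ≈ 0.961500
step 3 [1.5y] swap r/2=823/28761: DF=(1 − 823/28761·(0.996900+0.961500))/(1+823/28761) = 9177/10000 ≈ 0.917700
step 4 [2y] swap r/2=1306/37455: DF=(1 − 1306/37455·(0.996900+0.961500+0.917700))/(1+1306/37455) = 4347/5000 ≈ 0.869400
step 5 [2.5y] zero: DF = P = 1067/1250 ≈ 0.853600

1 1/2 9969/10000
2 1 1923/2000
3 3/2 9177/10000
4 2 4347/5000
5 5/2 1067/1250
DF(2y) is solved at step 4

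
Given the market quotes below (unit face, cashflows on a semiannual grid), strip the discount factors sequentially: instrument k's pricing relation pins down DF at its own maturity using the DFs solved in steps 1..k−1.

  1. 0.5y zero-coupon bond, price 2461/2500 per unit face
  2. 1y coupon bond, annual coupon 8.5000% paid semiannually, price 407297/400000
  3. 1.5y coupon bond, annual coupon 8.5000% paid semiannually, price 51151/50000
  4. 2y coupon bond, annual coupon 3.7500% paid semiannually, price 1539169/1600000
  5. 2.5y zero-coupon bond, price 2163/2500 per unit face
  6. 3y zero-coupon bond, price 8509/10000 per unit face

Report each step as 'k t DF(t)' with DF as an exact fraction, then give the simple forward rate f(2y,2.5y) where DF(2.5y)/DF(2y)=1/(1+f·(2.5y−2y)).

step 1 [0.5y] zero: DF = P = 2461/2500 ≈ 0.984400
step 2 [1y] bond c/2=17/400: DF=(407297/400000 − 17/400·(0.984400))/(1+17/400) = 4683/5000 ≈ 0.936600
step 3 [1.5y] bond c/2=17/400: DF=(51151/50000 − 17/400·(0.984400+0.936600))/(1+17/400) = 903/1000 ≈ 0.903000
step 4 [2y] bond c/2=3/160: DF=(1539169/1600000 − 3/160·(0.984400+0.936600+0.903000))/(1+3/160) = 8923/10000 ≈ 0.892300
step 5 [2.5y] zero: DF = P = 2163/2500 ≈ 0.865200
step 6 [3y] zero: DF = P = 8509/10000 ≈ 0.850900

1 1/2 2461/2500
2 1 4683/5000
3 3/2 903/1000
4 2 8923/10000
5 5/2 2163/2500
6 3 8509/10000
f(2y,2.5y) = ((8923/10000)/(2163/2500) − 1)/(1/2) = 271/4326 ≈ 6.2644%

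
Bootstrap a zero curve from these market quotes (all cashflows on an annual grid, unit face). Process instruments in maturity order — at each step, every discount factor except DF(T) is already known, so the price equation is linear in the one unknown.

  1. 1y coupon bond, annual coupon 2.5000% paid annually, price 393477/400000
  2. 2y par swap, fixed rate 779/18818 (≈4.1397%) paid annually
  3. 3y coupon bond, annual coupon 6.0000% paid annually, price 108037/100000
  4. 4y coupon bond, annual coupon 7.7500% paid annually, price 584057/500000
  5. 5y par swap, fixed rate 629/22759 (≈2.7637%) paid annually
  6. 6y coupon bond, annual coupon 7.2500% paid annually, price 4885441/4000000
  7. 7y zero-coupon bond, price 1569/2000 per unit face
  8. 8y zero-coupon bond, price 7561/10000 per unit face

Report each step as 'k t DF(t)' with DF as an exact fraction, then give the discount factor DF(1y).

1 1 9597/10000
2 2 9221/10000
3 3 9127/10000
4 4 8831/10000
5 5 4371/5000
6 6 8311/10000
7 7 1569/2000
8 8 7561/10000
DF(1y) = 9597/10000 ≈ 0.959700

step 1 [1y] bond c/1=1/40: DF=(393477/400000 − 1/40·(0))/(1+1/40) = 9597/10000 ≈ 0.959700
step 2 [2y] swap r/1=779/18818: DF=(1 − 779/18818·(0.959700))/(1+779/18818) = 9221/10000 ≈ 0.922100
step 3 [3y] bond c/1=3/50: DF=(108037/100000 − 3/50·(0.959700+0.922100))/(1+3/50) = 9127/10000 ≈ 0.912700
step 4 [4y] bond c/1=31/400: DF=(584057/500000 − 31/400·(0.959700+0.922100+0.912700))/(1+31/400) = 8831/10000 ≈ 0.883100
step 5 [5y] swap r/1=629/22759: DF=(1 − 629/22759·(0.959700+0.922100+0.912700+0.883100))/(1+629/22759) = 4371/5000 ≈ 0.874200
step 6 [6y] bond c/1=29/400: DF=(4885441/4000000 − 29/400·(0.959700+0.922100+0.912700+0.883100+0.874200))/(1+29/400) = 8311/10000 ≈ 0.831100
step 7 [7y] zero: DF = P = 1569/2000 ≈ 0.784500
step 8 [8y] zero: DF = P = 7561/10000 ≈ 0.756100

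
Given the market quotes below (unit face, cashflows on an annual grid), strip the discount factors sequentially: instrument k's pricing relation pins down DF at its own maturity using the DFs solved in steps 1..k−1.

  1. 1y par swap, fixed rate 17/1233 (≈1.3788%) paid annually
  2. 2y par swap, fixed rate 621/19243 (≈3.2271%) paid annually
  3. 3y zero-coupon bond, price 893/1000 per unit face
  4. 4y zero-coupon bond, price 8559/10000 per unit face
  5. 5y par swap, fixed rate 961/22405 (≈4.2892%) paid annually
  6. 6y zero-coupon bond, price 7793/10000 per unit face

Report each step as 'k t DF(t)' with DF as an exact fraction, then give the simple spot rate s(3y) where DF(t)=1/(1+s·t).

step 1 [1y] swap r/1=17/1233: DF=(1 − 17/1233·(0))/(1+17/1233) = 1233/1250 ≈ 0.986400
step 2 [2y] swap r/1=621/19243: DF=(1 − 621/19243·(0.986400))/(1+621/19243) = 9379/10000 ≈ 0.937900
step 3 [3y] zero: DF = P = 893/1000 ≈ 0.893000
step 4 [4y] zero: DF = P = 8559/10000 ≈ 0.855900
step 5 [5y] swap r/1=961/22405: DF=(1 − 961/22405·(0.986400+0.937900+0.893000+0.855900))/(1+961/22405) = 4039/5000 ≈ 0.807800
step 6 [6y] zero: DF = P = 7793/10000 ≈ 0.779300

1 1 1233/1250
2 2 9379/10000
3 3 893/1000
4 4 8559/10000
5 5 4039/5000
6 6 7793/10000
s(3y) = (1/(893/1000) − 1)/(3) = 107/2679 ≈ 3.9940%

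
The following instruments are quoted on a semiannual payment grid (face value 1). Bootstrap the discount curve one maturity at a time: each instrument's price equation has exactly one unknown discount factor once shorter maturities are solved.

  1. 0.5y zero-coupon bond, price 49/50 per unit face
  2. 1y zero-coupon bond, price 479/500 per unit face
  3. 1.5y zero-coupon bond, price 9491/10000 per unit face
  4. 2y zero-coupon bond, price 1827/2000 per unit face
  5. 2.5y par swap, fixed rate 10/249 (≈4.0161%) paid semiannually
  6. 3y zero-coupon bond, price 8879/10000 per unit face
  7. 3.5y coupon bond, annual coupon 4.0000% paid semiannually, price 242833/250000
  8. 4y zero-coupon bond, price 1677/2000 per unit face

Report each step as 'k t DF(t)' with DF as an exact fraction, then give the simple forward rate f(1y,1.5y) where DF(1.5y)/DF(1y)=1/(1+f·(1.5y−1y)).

step 1 [0.5y] zero: DF = P = 49/50 ≈ 0.980000
step 2 [1y] zero: DF = P = 479/500 ≈ 0.958000
step 3 [1.5y] zero: DF = P = 9491/10000 ≈ 0.949100
step 4 [2y] zero: DF = P = 1827/2000 ≈ 0.913500
step 5 [2.5y] swap r/2=5/249: DF=(1 − 5/249·(0.980000+0.958000+0.949100+0.913500))/(1+5/249) = 1811/2000 ≈ 0.905500
step 6 [3y] zero: DF = P = 8879/10000 ≈ 0.887900
step 7 [3.5y] bond c/2=1/50: DF=(242833/250000 − 1/50·(0.980000+0.958000+0.949100+0.913500+0.905500+0.887900))/(1+1/50) = 4213/5000 ≈ 0.842600
step 8 [4y] zero: DF = P = 1677/2000 ≈ 0.838500

1 1/2 49/50
2 1 479/500
3 3/2 9491/10000
4 2 1827/2000
5 5/2 1811/2000
6 3 8879/10000
7 7/2 4213/5000
8 4 1677/2000
f(1y,1.5y) = ((479/500)/(9491/10000) − 1)/(1/2) = 178/9491 ≈ 1.8755%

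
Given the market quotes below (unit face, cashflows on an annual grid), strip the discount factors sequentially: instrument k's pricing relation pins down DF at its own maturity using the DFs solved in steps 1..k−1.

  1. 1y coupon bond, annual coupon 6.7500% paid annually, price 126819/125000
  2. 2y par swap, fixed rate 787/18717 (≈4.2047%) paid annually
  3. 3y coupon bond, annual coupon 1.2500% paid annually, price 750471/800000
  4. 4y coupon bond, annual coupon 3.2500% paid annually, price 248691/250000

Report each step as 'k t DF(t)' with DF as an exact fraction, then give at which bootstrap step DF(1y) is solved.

step 1 [1y] bond c/1=27/400: DF=(126819/125000 − 27/400·(0))/(1+27/400) = 594/625 ≈ 0.950400
step 2 [2y] swap r/1=787/18717: DF=(1 − 787/18717·(0.950400))/(1+787/18717) = 9213/10000 ≈ 0.921300
step 3 [3y] bond c/1=1/80: DF=(750471/800000 − 1/80·(0.950400+0.921300))/(1+1/80) = 4517/5000 ≈ 0.903400
step 4 [4y] bond c/1=13/400: DF=(248691/250000 − 13/400·(0.950400+0.921300+0.903400))/(1+13/400) = 8761/10000 ≈ 0.876100

1 1 594/625
2 2 9213/10000
3 3 4517/5000
4 4 8761/10000
DF(1y) is solved at step 1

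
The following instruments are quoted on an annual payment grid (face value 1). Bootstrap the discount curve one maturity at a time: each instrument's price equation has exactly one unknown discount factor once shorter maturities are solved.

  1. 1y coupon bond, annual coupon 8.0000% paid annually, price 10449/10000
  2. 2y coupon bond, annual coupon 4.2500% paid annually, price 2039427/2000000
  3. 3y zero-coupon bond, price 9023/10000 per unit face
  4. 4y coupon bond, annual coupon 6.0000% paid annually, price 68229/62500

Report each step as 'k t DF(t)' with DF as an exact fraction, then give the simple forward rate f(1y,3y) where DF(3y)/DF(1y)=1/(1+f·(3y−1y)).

step 1 [1y] bond c/1=2/25: DF=(10449/10000 − 2/25·(0))/(1+2/25) = 387/400 ≈ 0.967500
step 2 [2y] bond c/1=17/400: DF=(2039427/2000000 − 17/400·(0.967500))/(1+17/400) = 9387/10000 ≈ 0.938700
step 3 [3y] zero: DF = P = 9023/10000 ≈ 0.902300
step 4 [4y] bond c/1=3/50: DF=(68229/62500 − 3/50·(0.967500+0.938700+0.902300))/(1+3/50) = 8709/10000 ≈ 0.870900

1 1 387/400
2 2 9387/10000
3 3 9023/10000
4 4 8709/10000
f(1y,3y) = ((387/400)/(9023/10000) − 1)/(2) = 326/9023 ≈ 3.6130%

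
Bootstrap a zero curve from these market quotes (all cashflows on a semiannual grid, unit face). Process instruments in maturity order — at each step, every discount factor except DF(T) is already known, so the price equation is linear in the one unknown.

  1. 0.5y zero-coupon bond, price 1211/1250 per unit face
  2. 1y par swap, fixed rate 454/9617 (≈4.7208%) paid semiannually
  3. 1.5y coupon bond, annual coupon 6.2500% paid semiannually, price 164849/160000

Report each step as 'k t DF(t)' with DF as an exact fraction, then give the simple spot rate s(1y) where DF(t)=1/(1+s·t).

step 1 [0.5y] zero: DF = P = 1211/1250 ≈ 0.968800
step 2 [1y] swap r/2=227/9617: DF=(1 − 227/9617·(0.968800))/(1+227/9617) = 4773/5000 ≈ 0.954600
step 3 [1.5y] bond c/2=1/32: DF=(164849/160000 − 1/32·(0.968800+0.954600))/(1+1/32) = 588/625 ≈ 0.940800

1 1/2 1211/1250
2 1 4773/5000
3 3/2 588/625
s(1y) = (1/(4773/5000) − 1)/(1) = 227/4773 ≈ 4.7559%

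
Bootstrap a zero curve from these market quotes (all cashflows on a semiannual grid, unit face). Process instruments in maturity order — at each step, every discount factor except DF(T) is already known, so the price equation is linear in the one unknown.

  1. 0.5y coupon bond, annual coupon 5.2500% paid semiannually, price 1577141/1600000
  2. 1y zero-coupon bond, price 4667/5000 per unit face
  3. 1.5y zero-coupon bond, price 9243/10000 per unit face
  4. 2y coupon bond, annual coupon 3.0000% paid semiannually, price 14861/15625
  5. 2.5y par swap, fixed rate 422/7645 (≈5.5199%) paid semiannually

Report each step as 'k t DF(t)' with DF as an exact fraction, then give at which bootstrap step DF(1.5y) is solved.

1 1/2 1921/2000
2 1 4667/5000
3 3/2 9243/10000
4 2 4477/5000
5 5/2 4367/5000
DF(1.5y) is solved at step 3

step 1 [0.5y] bond c/2=21/800: DF=(1577141/1600000 − 21/800·(0))/(1+21/800) = 1921/2000 ≈ 0.960500
step 2 [1y] zero: DF = P = 4667/5000 ≈ 0.933400
step 3 [1.5y] zero: DF = P = 9243/10000 ≈ 0.924300
step 4 [2y] bond c/2=3/200: DF=(14861/15625 − 3/200·(0.960500+0.933400+0.924300))/(1+3/200) = 4477/5000 ≈ 0.895400
step 5 [2.5y] swap r/2=211/7645: DF=(1 − 211/7645·(0.960500+0.933400+0.924300+0.895400))/(1+211/7645) = 4367/5000 ≈ 0.873400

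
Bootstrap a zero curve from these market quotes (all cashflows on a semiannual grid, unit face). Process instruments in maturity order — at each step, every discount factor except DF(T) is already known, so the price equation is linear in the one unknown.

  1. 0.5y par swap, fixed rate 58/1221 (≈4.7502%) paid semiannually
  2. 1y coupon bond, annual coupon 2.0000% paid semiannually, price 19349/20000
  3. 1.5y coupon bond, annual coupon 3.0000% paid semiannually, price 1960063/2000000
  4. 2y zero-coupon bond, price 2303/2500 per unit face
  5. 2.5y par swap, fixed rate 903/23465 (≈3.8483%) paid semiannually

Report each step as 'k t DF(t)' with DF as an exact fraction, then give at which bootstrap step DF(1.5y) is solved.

step 1 [0.5y] swap r/2=29/1221: DF=(1 − 29/1221·(0))/(1+29/1221) = 1221/1250 ≈ 0.976800
step 2 [1y] bond c/2=1/100: DF=(19349/20000 − 1/100·(0.976800))/(1+1/100) = 4741/5000 ≈ 0.948200
step 3 [1.5y] bond c/2=3/200: DF=(1960063/2000000 − 3/200·(0.976800+0.948200))/(1+3/200) = 9371/10000 ≈ 0.937100
step 4 [2y] zero: DF = P = 2303/2500 ≈ 0.921200
step 5 [2.5y] swap r/2=903/46930: DF=(1 − 903/46930·(0.976800+0.948200+0.937100+0.921200))/(1+903/46930) = 9097/10000 ≈ 0.909700

1 1/2 1221/1250
2 1 4741/5000
3 3/2 9371/10000
4 2 2303/2500
5 5/2 9097/10000
DF(1.5y) is solved at step 3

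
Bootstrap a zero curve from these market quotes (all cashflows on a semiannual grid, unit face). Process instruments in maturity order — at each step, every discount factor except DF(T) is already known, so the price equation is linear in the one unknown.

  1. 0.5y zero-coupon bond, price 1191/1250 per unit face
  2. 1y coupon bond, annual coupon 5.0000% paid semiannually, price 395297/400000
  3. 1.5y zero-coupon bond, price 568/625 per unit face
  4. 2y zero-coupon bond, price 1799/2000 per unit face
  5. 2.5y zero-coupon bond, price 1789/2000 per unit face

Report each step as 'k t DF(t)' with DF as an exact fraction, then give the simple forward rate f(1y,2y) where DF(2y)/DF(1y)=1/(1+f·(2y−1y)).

1 1/2 1191/1250
2 1 9409/10000
3 3/2 568/625
4 2 1799/2000
5 5/2 1789/2000
f(1y,2y) = ((9409/10000)/(1799/2000) − 1)/(1) = 414/8995 ≈ 4.6026%

step 1 [0.5y] zero: DF = P = 1191/1250 ≈ 0.952800
step 2 [1y] bond c/2=1/40: DF=(395297/400000 − 1/40·(0.952800))/(1+1/40) = 9409/10000 ≈ 0.940900
step 3 [1.5y] zero: DF = P = 568/625 ≈ 0.908800
step 4 [2y] zero: DF = P = 1799/2000 ≈ 0.899500
step 5 [2.5y] zero: DF = P = 1789/2000 ≈ 0.894500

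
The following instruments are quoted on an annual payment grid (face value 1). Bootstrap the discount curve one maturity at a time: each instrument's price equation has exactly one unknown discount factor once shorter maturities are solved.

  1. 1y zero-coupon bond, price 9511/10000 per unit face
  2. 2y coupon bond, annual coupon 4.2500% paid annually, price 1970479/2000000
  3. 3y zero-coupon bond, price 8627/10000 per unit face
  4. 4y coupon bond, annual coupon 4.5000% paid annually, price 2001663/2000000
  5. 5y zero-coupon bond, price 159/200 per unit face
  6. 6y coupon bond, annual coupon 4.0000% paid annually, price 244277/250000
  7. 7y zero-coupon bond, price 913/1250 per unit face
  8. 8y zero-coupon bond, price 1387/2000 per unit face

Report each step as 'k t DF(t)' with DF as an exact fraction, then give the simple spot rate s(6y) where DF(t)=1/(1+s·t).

1 1 9511/10000
2 2 9063/10000
3 3 8627/10000
4 4 4203/5000
5 5 159/200
6 6 193/250
7 7 913/1250
8 8 1387/2000
s(6y) = (1/(193/250) − 1)/(6) = 19/386 ≈ 4.9223%

step 1 [1y] zero: DF = P = 9511/10000 ≈ 0.951100
step 2 [2y] bond c/1=17/400: DF=(1970479/2000000 − 17/400·(0.951100))/(1+17/400) = 9063/10000 ≈ 0.906300
step 3 [3y] zero: DF = P = 8627/10000 ≈ 0.862700
step 4 [4y] bond c/1=9/200: DF=(2001663/2000000 − 9/200·(0.951100+0.906300+0.862700))/(1+9/200) = 4203/5000 ≈ 0.840600
step 5 [5y] zero: DF = P = 159/200 ≈ 0.795000
step 6 [6y] bond c/1=1/25: DF=(244277/250000 − 1/25·(0.951100+0.906300+0.862700+0.840600+0.795000))/(1+1/25) = 193/250 ≈ 0.772000
step 7 [7y] zero: DF = P = 913/1250 ≈ 0.730400
step 8 [8y] zero: DF = P = 1387/2000 ≈ 0.693500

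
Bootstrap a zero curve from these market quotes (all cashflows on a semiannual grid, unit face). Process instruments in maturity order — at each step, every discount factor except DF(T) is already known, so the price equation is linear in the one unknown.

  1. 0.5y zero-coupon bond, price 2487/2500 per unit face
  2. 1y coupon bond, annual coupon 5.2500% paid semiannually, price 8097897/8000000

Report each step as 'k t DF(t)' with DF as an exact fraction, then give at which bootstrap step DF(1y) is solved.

1 1/2 2487/2500
2 1 9609/10000
DF(1y) is solved at step 2

step 1 [0.5y] zero: DF = P = 2487/2500 ≈ 0.994800
step 2 [1y] bond c/2=21/800: DF=(8097897/8000000 − 21/800·(0.994800))/(1+21/800) = 9609/10000 ≈ 0.960900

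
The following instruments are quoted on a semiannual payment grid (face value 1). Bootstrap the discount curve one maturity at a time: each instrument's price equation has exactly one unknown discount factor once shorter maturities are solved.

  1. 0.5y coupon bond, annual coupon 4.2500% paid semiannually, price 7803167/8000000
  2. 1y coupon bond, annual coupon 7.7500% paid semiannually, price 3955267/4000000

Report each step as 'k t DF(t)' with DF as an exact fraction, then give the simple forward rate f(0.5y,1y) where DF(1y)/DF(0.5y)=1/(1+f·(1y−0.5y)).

step 1 [0.5y] bond c/2=17/800: DF=(7803167/8000000 − 17/800·(0))/(1+17/800) = 9551/10000 ≈ 0.955100
step 2 [1y] bond c/2=31/800: DF=(3955267/4000000 − 31/800·(0.955100))/(1+31/800) = 9163/10000 ≈ 0.916300

1 1/2 9551/10000
2 1 9163/10000
f(0.5y,1y) = ((9551/10000)/(9163/10000) − 1)/(1/2) = 776/9163 ≈ 8.4688%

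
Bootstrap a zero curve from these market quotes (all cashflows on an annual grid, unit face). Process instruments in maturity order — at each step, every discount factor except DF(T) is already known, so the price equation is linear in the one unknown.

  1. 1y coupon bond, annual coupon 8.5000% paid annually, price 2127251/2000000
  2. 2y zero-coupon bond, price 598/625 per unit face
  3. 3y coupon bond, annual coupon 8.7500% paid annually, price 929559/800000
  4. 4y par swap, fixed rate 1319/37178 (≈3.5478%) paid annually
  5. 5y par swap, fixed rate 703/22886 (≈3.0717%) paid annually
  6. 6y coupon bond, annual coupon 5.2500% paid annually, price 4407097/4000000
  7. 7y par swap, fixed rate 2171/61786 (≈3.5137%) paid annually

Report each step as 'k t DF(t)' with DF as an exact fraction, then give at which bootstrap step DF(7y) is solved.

1 1 9803/10000
2 2 598/625
3 3 4563/5000
4 4 8681/10000
5 5 4297/5000
6 6 1637/2000
7 7 7829/10000
DF(7y) is solved at step 7

step 1 [1y] bond c/1=17/200: DF=(2127251/2000000 − 17/200·(0))/(1+17/200) = 9803/10000 ≈ 0.980300
step 2 [2y] zero: DF = P = 598/625 ≈ 0.956800
step 3 [3y] bond c/1=7/80: DF=(929559/800000 − 7/80·(0.980300+0.956800))/(1+7/80) = 4563/5000 ≈ 0.912600
step 4 [4y] swap r/1=1319/37178: DF=(1 − 1319/37178·(0.980300+0.956800+0.912600))/(1+1319/37178) = 8681/10000 ≈ 0.868100
step 5 [5y] swap r/1=703/22886: DF=(1 − 703/22886·(0.980300+0.956800+0.912600+0.868100))/(1+703/22886) = 4297/5000 ≈ 0.859400
step 6 [6y] bond c/1=21/400: DF=(4407097/4000000 − 21/400·(0.980300+0.956800+0.912600+0.868100+0.859400))/(1+21/400) = 1637/2000 ≈ 0.818500
step 7 [7y] swap r/1=2171/61786: DF=(1 − 2171/61786·(0.980300+0.956800+0.912600+0.868100+0.859400+0.818500))/(1+2171/61786) = 7829/10000 ≈ 0.782900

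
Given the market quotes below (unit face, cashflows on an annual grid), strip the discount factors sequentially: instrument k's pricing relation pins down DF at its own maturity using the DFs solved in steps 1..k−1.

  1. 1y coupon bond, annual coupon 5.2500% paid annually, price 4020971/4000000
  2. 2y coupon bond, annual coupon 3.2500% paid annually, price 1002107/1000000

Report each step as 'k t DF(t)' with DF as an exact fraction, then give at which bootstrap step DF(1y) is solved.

step 1 [1y] bond c/1=21/400: DF=(4020971/4000000 − 21/400·(0))/(1+21/400) = 9551/10000 ≈ 0.955100
step 2 [2y] bond c/1=13/400: DF=(1002107/1000000 − 13/400·(0.955100))/(1+13/400) = 1881/2000 ≈ 0.940500

1 1 9551/10000
2 2 1881/2000
DF(1y) is solved at step 1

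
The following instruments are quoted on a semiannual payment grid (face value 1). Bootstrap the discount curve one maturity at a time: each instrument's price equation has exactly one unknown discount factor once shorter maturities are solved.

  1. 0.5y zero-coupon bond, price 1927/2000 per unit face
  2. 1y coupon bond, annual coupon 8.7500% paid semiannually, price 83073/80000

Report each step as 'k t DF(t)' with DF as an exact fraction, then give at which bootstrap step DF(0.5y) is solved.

step 1 [0.5y] zero: DF = P = 1927/2000 ≈ 0.963500
step 2 [1y] bond c/2=7/160: DF=(83073/80000 − 7/160·(0.963500))/(1+7/160) = 1909/2000 ≈ 0.954500

1 1/2 1927/2000
2 1 1909/2000
DF(0.5y) is solved at step 1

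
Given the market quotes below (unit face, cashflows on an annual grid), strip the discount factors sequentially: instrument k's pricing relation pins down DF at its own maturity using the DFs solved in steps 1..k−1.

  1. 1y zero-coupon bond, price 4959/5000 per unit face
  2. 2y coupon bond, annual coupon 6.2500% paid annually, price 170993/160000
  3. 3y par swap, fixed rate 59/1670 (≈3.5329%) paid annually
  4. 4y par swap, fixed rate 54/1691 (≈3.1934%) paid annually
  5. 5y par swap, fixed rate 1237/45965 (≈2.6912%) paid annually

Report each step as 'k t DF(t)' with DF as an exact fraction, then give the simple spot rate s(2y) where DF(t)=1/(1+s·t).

step 1 [1y] zero: DF = P = 4959/5000 ≈ 0.991800
step 2 [2y] bond c/1=1/16: DF=(170993/160000 − 1/16·(0.991800))/(1+1/16) = 379/400 ≈ 0.947500
step 3 [3y] swap r/1=59/1670: DF=(1 − 59/1670·(0.991800+0.947500))/(1+59/1670) = 8997/10000 ≈ 0.899700
step 4 [4y] swap r/1=54/1691: DF=(1 − 54/1691·(0.991800+0.947500+0.899700))/(1+54/1691) = 2203/2500 ≈ 0.881200
step 5 [5y] swap r/1=1237/45965: DF=(1 − 1237/45965·(0.991800+0.947500+0.899700+0.881200))/(1+1237/45965) = 8763/10000 ≈ 0.876300

1 1 4959/5000
2 2 379/400
3 3 8997/10000
4 4 2203/2500
5 5 8763/10000
s(2y) = (1/(379/400) − 1)/(2) = 21/758 ≈ 2.7704%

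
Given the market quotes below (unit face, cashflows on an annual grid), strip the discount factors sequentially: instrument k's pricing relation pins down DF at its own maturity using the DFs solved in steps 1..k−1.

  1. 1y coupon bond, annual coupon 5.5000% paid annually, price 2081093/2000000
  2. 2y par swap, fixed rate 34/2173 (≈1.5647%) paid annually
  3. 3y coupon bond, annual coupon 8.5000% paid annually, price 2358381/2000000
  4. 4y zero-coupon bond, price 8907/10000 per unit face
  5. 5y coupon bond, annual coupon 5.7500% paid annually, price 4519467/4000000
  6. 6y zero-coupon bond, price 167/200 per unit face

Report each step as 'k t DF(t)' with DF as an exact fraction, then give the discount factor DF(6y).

1 1 9863/10000
2 2 4847/5000
3 3 1167/1250
4 4 8907/10000
5 5 8629/10000
6 6 167/200
DF(6y) = 167/200 ≈ 0.835000

step 1 [1y] bond c/1=11/200: DF=(2081093/2000000 − 11/200·(0))/(1+11/200) = 9863/10000 ≈ 0.986300
step 2 [2y] swap r/1=34/2173: DF=(1 − 34/2173·(0.986300))/(1+34/2173) = 4847/5000 ≈ 0.969400
step 3 [3y] bond c/1=17/200: DF=(2358381/2000000 − 17/200·(0.986300+0.969400))/(1+17/200) = 1167/1250 ≈ 0.933600
step 4 [4y] zero: DF = P = 8907/10000 ≈ 0.890700
step 5 [5y] bond c/1=23/400: DF=(4519467/4000000 − 23/400·(0.986300+0.969400+0.933600+0.890700))/(1+23/400) = 8629/10000 ≈ 0.862900
step 6 [6y] zero: DF = P = 167/200 ≈ 0.835000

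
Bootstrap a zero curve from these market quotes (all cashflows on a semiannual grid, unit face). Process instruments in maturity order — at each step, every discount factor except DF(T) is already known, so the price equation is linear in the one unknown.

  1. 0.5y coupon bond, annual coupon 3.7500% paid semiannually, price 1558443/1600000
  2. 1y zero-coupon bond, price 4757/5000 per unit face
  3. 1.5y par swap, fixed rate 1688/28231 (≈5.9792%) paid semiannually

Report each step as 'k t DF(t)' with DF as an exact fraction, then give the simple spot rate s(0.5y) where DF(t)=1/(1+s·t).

step 1 [0.5y] bond c/2=3/160: DF=(1558443/1600000 − 3/160·(0))/(1+3/160) = 9561/10000 ≈ 0.956100
step 2 [1y] zero: DF = P = 4757/5000 ≈ 0.951400
step 3 [1.5y] swap r/2=844/28231: DF=(1 − 844/28231·(0.956100+0.951400))/(1+844/28231) = 2289/2500 ≈ 0.915600

1 1/2 9561/10000
2 1 4757/5000
3 3/2 2289/2500
s(0.5y) = (1/(9561/10000) − 1)/(1/2) = 878/9561 ≈ 9.1831%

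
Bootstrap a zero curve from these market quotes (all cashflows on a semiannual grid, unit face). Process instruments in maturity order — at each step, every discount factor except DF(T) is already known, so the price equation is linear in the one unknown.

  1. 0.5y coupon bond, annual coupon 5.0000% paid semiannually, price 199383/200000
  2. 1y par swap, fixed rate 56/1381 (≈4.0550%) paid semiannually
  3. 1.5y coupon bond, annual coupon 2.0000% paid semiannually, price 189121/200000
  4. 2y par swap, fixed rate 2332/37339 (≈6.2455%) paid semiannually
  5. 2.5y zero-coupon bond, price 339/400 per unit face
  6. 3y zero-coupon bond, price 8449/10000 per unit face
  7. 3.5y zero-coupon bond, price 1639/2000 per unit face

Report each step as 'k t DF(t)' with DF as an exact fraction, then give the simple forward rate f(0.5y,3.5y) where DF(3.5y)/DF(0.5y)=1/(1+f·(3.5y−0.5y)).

step 1 [0.5y] bond c/2=1/40: DF=(199383/200000 − 1/40·(0))/(1+1/40) = 4863/5000 ≈ 0.972600
step 2 [1y] swap r/2=28/1381: DF=(1 − 28/1381·(0.972600))/(1+28/1381) = 1201/1250 ≈ 0.960800
step 3 [1.5y] bond c/2=1/100: DF=(189121/200000 − 1/100·(0.972600+0.960800))/(1+1/100) = 9171/10000 ≈ 0.917100
step 4 [2y] swap r/2=1166/37339: DF=(1 − 1166/37339·(0.972600+0.960800+0.917100))/(1+1166/37339) = 4417/5000 ≈ 0.883400
step 5 [2.5y] zero: DF = P = 339/400 ≈ 0.847500
step 6 [3y] zero: DF = P = 8449/10000 ≈ 0.844900
step 7 [3.5y] zero: DF = P = 1639/2000 ≈ 0.819500

1 1/2 4863/5000
2 1 1201/1250
3 3/2 9171/10000
4 2 4417/5000
5 5/2 339/400
6 3 8449/10000
7 7/2 1639/2000
f(0.5y,3.5y) = ((4863/5000)/(1639/2000) − 1)/(3) = 1531/24585 ≈ 6.2274%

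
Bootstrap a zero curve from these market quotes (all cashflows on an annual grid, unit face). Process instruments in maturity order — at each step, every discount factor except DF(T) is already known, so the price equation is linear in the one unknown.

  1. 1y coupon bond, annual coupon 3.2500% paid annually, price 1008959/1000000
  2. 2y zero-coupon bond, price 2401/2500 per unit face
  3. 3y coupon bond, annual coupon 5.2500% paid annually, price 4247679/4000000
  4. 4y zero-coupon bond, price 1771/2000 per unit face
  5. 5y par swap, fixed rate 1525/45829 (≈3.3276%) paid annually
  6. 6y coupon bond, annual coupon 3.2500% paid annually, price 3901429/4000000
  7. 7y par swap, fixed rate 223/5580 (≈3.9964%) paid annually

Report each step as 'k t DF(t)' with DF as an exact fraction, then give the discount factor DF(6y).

1 1 2443/2500
2 2 2401/2500
3 3 9123/10000
4 4 1771/2000
5 5 339/400
6 6 2001/2500
7 7 7547/10000
DF(6y) = 2001/2500 ≈ 0.800400

step 1 [1y] bond c/1=13/400: DF=(1008959/1000000 − 13/400·(0))/(1+13/400) = 2443/2500 ≈ 0.977200
step 2 [2y] zero: DF = P = 2401/2500 ≈ 0.960400
step 3 [3y] bond c/1=21/400: DF=(4247679/4000000 − 21/400·(0.977200+0.960400))/(1+21/400) = 9123/10000 ≈ 0.912300
step 4 [4y] zero: DF = P = 1771/2000 ≈ 0.885500
step 5 [5y] swap r/1=1525/45829: DF=(1 − 1525/45829·(0.977200+0.960400+0.912300+0.885500))/(1+1525/45829) = 339/400 ≈ 0.847500
step 6 [6y] bond c/1=13/400: DF=(3901429/4000000 − 13/400·(0.977200+0.960400+0.912300+0.885500+0.847500))/(1+13/400) = 2001/2500 ≈ 0.800400
step 7 [7y] swap r/1=223/5580: DF=(1 − 223/5580·(0.977200+0.960400+0.912300+0.885500+0.847500+0.800400))/(1+223/5580) = 7547/10000 ≈ 0.754700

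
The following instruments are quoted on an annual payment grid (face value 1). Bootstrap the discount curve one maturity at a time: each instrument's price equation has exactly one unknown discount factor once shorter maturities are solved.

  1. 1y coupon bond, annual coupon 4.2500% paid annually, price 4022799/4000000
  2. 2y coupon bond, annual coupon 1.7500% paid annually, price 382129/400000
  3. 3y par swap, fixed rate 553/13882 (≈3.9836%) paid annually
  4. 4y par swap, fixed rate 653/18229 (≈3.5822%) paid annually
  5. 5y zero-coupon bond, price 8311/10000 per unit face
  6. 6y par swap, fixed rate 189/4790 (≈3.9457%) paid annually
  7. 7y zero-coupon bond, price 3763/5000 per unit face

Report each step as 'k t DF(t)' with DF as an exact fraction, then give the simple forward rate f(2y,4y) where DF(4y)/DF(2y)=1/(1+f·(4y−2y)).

1 1 9647/10000
2 2 9223/10000
3 3 4447/5000
4 4 4347/5000
5 5 8311/10000
6 6 7921/10000
7 7 3763/5000
f(2y,4y) = ((9223/10000)/(4347/5000) − 1)/(2) = 23/756 ≈ 3.0423%

step 1 [1y] bond c/1=17/400: DF=(4022799/4000000 − 17/400·(0))/(1+17/400) = 9647/10000 ≈ 0.964700
step 2 [2y] bond c/1=7/400: DF=(382129/400000 − 7/400·(0.964700))/(1+7/400) = 9223/10000 ≈ 0.922300
step 3 [3y] swap r/1=553/13882: DF=(1 − 553/13882·(0.964700+0.922300))/(1+553/13882) = 4447/5000 ≈ 0.889400
step 4 [4y] swap r/1=653/18229: DF=(1 − 653/18229·(0.964700+0.922300+0.889400))/(1+653/18229) = 4347/5000 ≈ 0.869400
step 5 [5y] zero: DF = P = 8311/10000 ≈ 0.831100
step 6 [6y] swap r/1=189/4790: DF=(1 − 189/4790·(0.964700+0.922300+0.889400+0.869400+0.831100))/(1+189/4790) = 7921/10000 ≈ 0.792100
step 7 [7y] zero: DF = P = 3763/5000 ≈ 0.752600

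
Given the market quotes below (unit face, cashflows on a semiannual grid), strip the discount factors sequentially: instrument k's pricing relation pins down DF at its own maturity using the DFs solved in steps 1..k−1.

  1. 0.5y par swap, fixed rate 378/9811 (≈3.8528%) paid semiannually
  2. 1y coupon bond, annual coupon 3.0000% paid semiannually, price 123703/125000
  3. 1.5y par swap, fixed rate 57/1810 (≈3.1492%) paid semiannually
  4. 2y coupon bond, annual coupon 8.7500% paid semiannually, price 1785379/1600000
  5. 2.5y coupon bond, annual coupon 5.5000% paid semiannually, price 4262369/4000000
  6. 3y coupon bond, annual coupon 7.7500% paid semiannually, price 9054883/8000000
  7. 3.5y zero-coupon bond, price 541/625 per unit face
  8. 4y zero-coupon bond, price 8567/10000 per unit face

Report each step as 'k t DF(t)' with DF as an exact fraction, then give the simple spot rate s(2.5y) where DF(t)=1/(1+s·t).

1 1/2 9811/10000
2 1 1921/2000
3 3/2 1193/1250
4 2 9477/10000
5 5/2 4671/5000
6 3 4557/5000
7 7/2 541/625
8 4 8567/10000
s(2.5y) = (1/(4671/5000) − 1)/(5/2) = 658/23355 ≈ 2.8174%

step 1 [0.5y] swap r/2=189/9811: DF=(1 − 189/9811·(0))/(1+189/9811) = 9811/10000 ≈ 0.981100
step 2 [1y] bond c/2=3/200: DF=(123703/125000 − 3/200·(0.981100))/(1+3/200) = 1921/2000 ≈ 0.960500
step 3 [1.5y] swap r/2=57/3620: DF=(1 − 57/3620·(0.981100+0.960500))/(1+57/3620) = 1193/1250 ≈ 0.954400
step 4 [2y] bond c/2=7/160: DF=(1785379/1600000 − 7/160·(0.981100+0.960500+0.954400))/(1+7/160) = 9477/10000 ≈ 0.947700
step 5 [2.5y] bond c/2=11/400: DF=(4262369/4000000 − 11/400·(0.981100+0.960500+0.954400+0.947700))/(1+11/400) = 4671/5000 ≈ 0.934200
step 6 [3y] bond c/2=31/800: DF=(9054883/8000000 − 31/800·(0.981100+0.960500+0.954400+0.947700+0.934200))/(1+31/800) = 4557/5000 ≈ 0.911400
step 7 [3.5y] zero: DF = P = 541/625 ≈ 0.865600
step 8 [4y] zero: DF = P = 8567/10000 ≈ 0.856700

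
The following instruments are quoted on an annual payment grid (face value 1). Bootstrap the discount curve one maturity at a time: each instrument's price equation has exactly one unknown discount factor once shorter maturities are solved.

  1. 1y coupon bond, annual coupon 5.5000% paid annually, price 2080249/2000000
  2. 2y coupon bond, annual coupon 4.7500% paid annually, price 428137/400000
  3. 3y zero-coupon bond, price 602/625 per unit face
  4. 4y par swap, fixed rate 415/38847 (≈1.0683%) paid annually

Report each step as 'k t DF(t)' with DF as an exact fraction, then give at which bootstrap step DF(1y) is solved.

step 1 [1y] bond c/1=11/200: DF=(2080249/2000000 − 11/200·(0))/(1+11/200) = 9859/10000 ≈ 0.985900
step 2 [2y] bond c/1=19/400: DF=(428137/400000 − 19/400·(0.985900))/(1+19/400) = 9771/10000 ≈ 0.977100
step 3 [3y] zero: DF = P = 602/625 ≈ 0.963200
step 4 [4y] swap r/1=415/38847: DF=(1 − 415/38847·(0.985900+0.977100+0.963200))/(1+415/38847) = 1917/2000 ≈ 0.958500

1 1 9859/10000
2 2 9771/10000
3 3 602/625
4 4 1917/2000
DF(1y) is solved at step 1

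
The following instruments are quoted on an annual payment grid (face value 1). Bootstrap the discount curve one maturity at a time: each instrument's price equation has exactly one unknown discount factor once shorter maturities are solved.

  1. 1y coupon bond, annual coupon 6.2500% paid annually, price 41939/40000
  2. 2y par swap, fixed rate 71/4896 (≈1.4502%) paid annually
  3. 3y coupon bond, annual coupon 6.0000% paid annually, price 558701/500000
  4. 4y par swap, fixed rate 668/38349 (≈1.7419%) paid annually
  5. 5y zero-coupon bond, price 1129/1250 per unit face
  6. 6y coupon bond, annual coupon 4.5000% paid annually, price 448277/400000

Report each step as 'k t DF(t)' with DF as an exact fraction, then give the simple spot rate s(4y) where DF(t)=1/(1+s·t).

step 1 [1y] bond c/1=1/16: DF=(41939/40000 − 1/16·(0))/(1+1/16) = 2467/2500 ≈ 0.986800
step 2 [2y] swap r/1=71/4896: DF=(1 − 71/4896·(0.986800))/(1+71/4896) = 2429/2500 ≈ 0.971600
step 3 [3y] bond c/1=3/50: DF=(558701/500000 − 3/50·(0.986800+0.971600))/(1+3/50) = 9433/10000 ≈ 0.943300
step 4 [4y] swap r/1=668/38349: DF=(1 − 668/38349·(0.986800+0.971600+0.943300))/(1+668/38349) = 2333/2500 ≈ 0.933200
step 5 [5y] zero: DF = P = 1129/1250 ≈ 0.903200
step 6 [6y] bond c/1=9/200: DF=(448277/400000 − 9/200·(0.986800+0.971600+0.943300+0.933200+0.903200))/(1+9/200) = 2171/2500 ≈ 0.868400

1 1 2467/2500
2 2 2429/2500
3 3 9433/10000
4 4 2333/2500
5 5 1129/1250
6 6 2171/2500
s(4y) = (1/(2333/2500) − 1)/(4) = 167/9332 ≈ 1.7895%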